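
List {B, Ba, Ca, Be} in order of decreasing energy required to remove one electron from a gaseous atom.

First ionization energy rises across a period (greater Z_eff holds electrons more tightly) and falls down a group (valence electrons are farther from the nucleus).
Neither a single period nor a single group — weigh both effects.
Ca > Ba: they share group 2; the group trend gives Ca the larger value.
B > Ca: both effects reinforce here, so B is clearly the higher of the two.
Be > B: this pair runs against the simple trend — see the exception note.
Note the exception: Be has a higher first ionization energy than B, contrary to the simple trend — removing B's lone 2p electron is easier than breaking Be's filled 2s².
Approximate values (kJ/mol): Be 900, B 801, Ca 590, Ba 503.
So from highest to lowest: Be > B > Ca > Ba.

Be > B > Ca > Ba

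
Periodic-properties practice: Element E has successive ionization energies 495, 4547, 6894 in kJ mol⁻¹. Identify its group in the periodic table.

Group 1

Look for the largest jump between consecutive ionization energies: IE2/IE1 ≈ 9.2, far larger than any earlier ratio.
That jump marks the point where a core electron is being removed. So the atom has 1 valence electron.
A main-group element with 1 valence electron is in group 1.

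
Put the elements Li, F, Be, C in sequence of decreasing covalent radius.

Li is in period 2, group 1; Be is in period 2, group 2; C is in period 2, group 14; F is in period 2, group 17.
Atomic radius shrinks across a period as nuclear charge pulls the same shell inward, and grows down a group as new shells are added.
All lie in period 2, so atomic radius increases right to left.
So from largest to smallest: Li > Be > C > F.

Li, Be, C, F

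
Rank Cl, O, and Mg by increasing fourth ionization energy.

IE_4 is the cost of taking one more electron from the +3 cation: Cl³⁺ still has 4 valence electrons; O³⁺ still has 3 valence electrons; Mg³⁺ is already 1 electron into the core.
Pulling an electron out of a noble-gas core costs far more than removing a remaining valence electron, so Mg sits at the high end of IE_4.
Valence configurations: Cl³⁺ [Ne]3s²3p², O³⁺ [He]2s²2p¹.
The numbers (kJ/mol): Cl 5159, O 7469, Mg 10543.
Overall IE_4 order: Cl < O < Mg.

Cl < O < Mg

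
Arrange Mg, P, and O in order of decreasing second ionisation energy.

After 1 electron has been removed, what remains? Mg⁺ still has 1 valence electron; P⁺ still has 4 valence electrons; O⁺ still has 5 valence electrons.
All are still removing valence electrons, so compare the +1 ions as you would atoms: IE_2 generally rises across a period (higher Z_eff) and falls down a group (larger shell), subject to the usual subshell exceptions.
Valence configurations: Mg⁺ [Ne]3s¹, P⁺ [Ne]3s²3p², O⁺ [He]2s²2p³.
Approximate IE_2 values (kJ/mol): Mg 1451, P 1907, O 3388.
So the second ionization energies run Mg < P < O.

O > P > Mg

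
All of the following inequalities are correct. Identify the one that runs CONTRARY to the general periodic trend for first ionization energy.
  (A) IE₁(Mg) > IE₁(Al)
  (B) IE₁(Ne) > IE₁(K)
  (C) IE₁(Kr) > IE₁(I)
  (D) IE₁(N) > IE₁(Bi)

(A)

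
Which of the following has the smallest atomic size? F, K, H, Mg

H

Atomic radius shrinks across a period as nuclear charge pulls the same shell inward, and grows down a group as new shells are added.
These span different periods and groups, so the two trends combine.
F > H: period and group pull opposite ways; the down-group shift dominates (64 vs 32 pm).
Mg > F: both effects reinforce here, so Mg is clearly the larger of the two.
K > Mg: relative to Mg, both the across-period and down-group shifts push K's atomic radius up.
For reference (pm): H 32, F 64, Mg 139, K 196.
The smallest atomic size among these belongs to H.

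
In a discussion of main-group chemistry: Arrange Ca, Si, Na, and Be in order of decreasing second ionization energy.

Na, Be, Si, Ca

The second ionization energy removes an electron from the +1 ion. For each element: Ca⁺ still has 1 valence electron; Si⁺ still has 3 valence electrons; Na⁺ is the bare [Ne] core; Be⁺ still has 1 valence electron.
Core electrons are held far more tightly than valence electrons, so Na tops the IE_2 order.
Valence configurations: Ca⁺ [Ar]4s¹, Si⁺ [Ne]3s²3p¹, Be⁺ [He]2s¹.
Approximate IE_2 values (kJ/mol): Ca 1145, Si 1577, Na 4562, Be 1757.
Overall IE_2 order: Ca < Si < Be < Na.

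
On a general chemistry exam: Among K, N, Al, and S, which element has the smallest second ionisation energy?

After 1 electron has been removed, what remains? K⁺ is the bare [Ar] core; N⁺ still has 4 valence electrons; Al⁺ still has 2 valence electrons; S⁺ still has 5 valence electrons.
Breaking into a closed-shell core is much more expensive than removing a leftover valence electron — K has the largest IE_2 here.
Valence configurations: N⁺ [He]2s²2p², Al⁺ [Ne]3s², S⁺ [Ne]3s²3p³.
The numbers (kJ/mol): K 3052, N 2856, Al 1817, S 2252.
Hence IE_2: Al < S < N < K.

Al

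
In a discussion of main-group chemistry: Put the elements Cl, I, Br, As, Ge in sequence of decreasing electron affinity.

Cl is in period 3, group 17; Ge is in period 4, group 14; As is in period 4, group 15; Br is in period 4, group 17; I is in period 5, group 17.
Atoms with high Z_eff and room in the valence shell (especially the halogens) have the most exothermic electron affinities.
Here both period and group differ, so the two effects have to be weighed against each other.
Ge > As: this pair runs against the simple trend — see the exception note.
I > Ge: period and group pull opposite ways; the across-period shift dominates (295 vs 119 kJ/mol).
Br > I: they share group 17; the group trend gives Br the larger value.
Cl > Br: they share group 17; the group trend gives Cl the larger value.
Note the exception: Ge has a higher electron affinity than As, contrary to the simple trend — adding an electron to As's half-filled 4p³ is unfavourable, so Ge (4p²) has the more exothermic EA.
Tabulated electron affinity (kJ/mol): Cl 349, Ge 119, As 78, Br 325, I 295.
So from highest to lowest: Cl > Br > I > Ge > As.

Cl, Br, I, Ge, As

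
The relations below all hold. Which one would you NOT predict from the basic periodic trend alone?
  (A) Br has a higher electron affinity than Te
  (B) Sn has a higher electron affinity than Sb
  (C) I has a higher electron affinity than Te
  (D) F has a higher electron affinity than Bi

(B)

The general trend: electron affinity increases across a period and decreases down a group.
(A) Br (period 4, group 17) vs Te (period 5, group 16): the stated order agrees with the simple trend.
(B) Sn (period 5, group 14) vs Sb (period 5, group 15): the stated order contradicts the simple trend.
(C) I (period 5, group 17) vs Te (period 5, group 16): the stated order agrees with the simple trend.
(D) F (period 2, group 17) vs Bi (period 6, group 15): the stated order agrees with the simple trend.
The exception is (B): adding an electron to Sb's half-filled 5p³ is unfavourable, so Sn has the more exothermic EA.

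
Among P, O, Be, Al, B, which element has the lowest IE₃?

Al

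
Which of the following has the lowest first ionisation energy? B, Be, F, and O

Removing the outermost electron gets harder across a period and easier down a group.
All lie in period 2; the across-period trend (first ionization energy increases left to right) applies, with the exception below.
Note the exception: Be has a higher first ionization energy than B, contrary to the simple trend — removing B's lone 2p electron is easier than breaking Be's filled 2s².
Approximate values (kJ/mol): Be 900, B 801, O 1314, F 1681.
The lowest first ionisation energy among these belongs to B.

B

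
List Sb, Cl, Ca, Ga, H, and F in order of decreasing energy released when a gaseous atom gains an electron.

H is in period 1, group 1; F is in period 2, group 17; Cl is in period 3, group 17; Ca is in period 4, group 2; Ga is in period 4, group 13; Sb is in period 5, group 15.
Electron affinity generally becomes more exothermic across a period toward the halogens and less exothermic down a group.
Here both period and group differ, so the two effects have to be weighed against each other.
Ga > Ca: both are in period 4; the period trend gives Ga the larger value.
H > Ga: the two effects oppose for this pair; the down-group effect wins (73 vs 29 kJ/mol).
Sb > H: period and group pull opposite ways; the across-period shift dominates (103 vs 73 kJ/mol).
F > Sb: both effects reinforce here, so F is clearly the higher of the two.
Cl > F: this pair runs against the simple trend — see the exception note.
Note the exception: Cl has a higher electron affinity than F, contrary to the simple trend — F's small 2p subshell makes the incoming electron feel strong e⁻–e⁻ repulsion, so Cl actually releases more energy on gaining an electron.
Approximate values (kJ/mol): H 73, F 328, Cl 349, Ca 2, Ga 29, Sb 103.
So from highest to lowest: Cl > F > Sb > H > Ga > Ca.

Cl > F > Sb > H > Ga > Ca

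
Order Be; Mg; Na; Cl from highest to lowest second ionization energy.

Na > Cl > Be > Mg

IE_2 is the cost of taking one more electron from the +1 cation: Be⁺ still has 1 valence electron; Mg⁺ still has 1 valence electron; Na⁺ is the bare [Ne] core; Cl⁺ still has 6 valence electrons.
Breaking into a closed-shell core is much more expensive than removing a leftover valence electron — Na has the largest IE_2 here.
Valence configurations: Be⁺ [He]2s¹, Mg⁺ [Ne]3s¹, Cl⁺ [Ne]3s²3p⁴.
Tabulated IE_2 (kJ/mol): Be 1757, Mg 1451, Na 4562, Cl 2298.
Putting it together, IE_2: Mg < Be < Cl < Na.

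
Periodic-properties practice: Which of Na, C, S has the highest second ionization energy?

Na

After 1 electron has been removed, what remains? Na⁺ is the bare [Ne] core; C⁺ still has 3 valence electrons; S⁺ still has 5 valence electrons.
Breaking into a closed-shell core is much more expensive than removing a leftover valence electron — Na has the largest IE_2 here.
Valence configurations: C⁺ [He]2s²2p¹, S⁺ [Ne]3s²3p³.
Tabulated IE_2 (kJ/mol): Na 4562, C 2353, S 2252.
Overall IE_2 order: S < C < Na.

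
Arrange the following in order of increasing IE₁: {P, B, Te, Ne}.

First ionization energy rises across a period (greater Z_eff holds electrons more tightly) and falls down a group (valence electrons are farther from the nucleus).
Neither a single period nor a single group — weigh both effects.
Te > B: the two effects oppose for this pair; the across-period effect wins (869 vs 801 kJ/mol).
P > Te: the two effects oppose for this pair; the down-group effect wins (1012 vs 869 kJ/mol).
Ne > P: both effects reinforce here, so Ne is clearly the higher of the two.
Tabulated first ionization energy (kJ/mol): B 801, Ne 2081, P 1012, Te 869.
So from lowest to highest: B < Te < P < Ne.

B, Te, P, Ne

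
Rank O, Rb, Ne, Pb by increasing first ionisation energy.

O is in period 2, group 16; Ne is in period 2, group 18; Rb is in period 5, group 1; Pb is in period 6, group 14.
First ionization energy rises across a period (greater Z_eff holds electrons more tightly) and falls down a group (valence electrons are farther from the nucleus).
Neither a single period nor a single group — weigh both effects.
Pb > Rb: period and group pull opposite ways; the across-period shift dominates (716 vs 403 kJ/mol).
O > Pb: relative to Pb, both the across-period and down-group shifts push O's first ionization energy up.
Ne > O: both are in period 2; the period trend gives Ne the larger value.
For reference (kJ/mol): O 1314, Ne 2081, Rb 403, Pb 716.
So from lowest to highest: Rb < Pb < O < Ne.

Rb < Pb < O < Ne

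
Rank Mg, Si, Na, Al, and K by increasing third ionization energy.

The third ionization energy removes an electron from the +2 ion. For each element: Mg²⁺ is the bare [Ne] core; Si²⁺ still has 2 valence electrons; Na²⁺ is already 1 electron into the core; Al²⁺ still has 1 valence electron; K²⁺ is already 1 electron into the core.
Breaking into a closed-shell core is much more expensive than removing a leftover valence electron — K, Na and Mg have the largest IE_3 here.
Valence configurations: Si²⁺ [Ne]3s², Al²⁺ [Ne]3s¹.
The numbers (kJ/mol): Mg 7733, Si 3232, Na 6910, Al 2745, K 4420.
Putting it together, IE_3: Al < Si < K < Na < Mg.

Al < Si < K < Na < Mg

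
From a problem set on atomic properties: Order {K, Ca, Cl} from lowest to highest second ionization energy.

Consider each +1 ion: K⁺ is the bare [Ar] core; Ca⁺ still has 1 valence electron; Cl⁺ still has 6 valence electrons.
Pulling an electron out of a noble-gas core costs far more than removing a remaining valence electron, so K sits at the high end of IE_2.
Valence configurations: Ca⁺ [Ar]4s¹, Cl⁺ [Ne]3s²3p⁴.
Tabulated IE_2 (kJ/mol): K 3052, Ca 1145, Cl 2298.
Putting it together, IE_2: Ca < Cl < K.

Ca, Cl, K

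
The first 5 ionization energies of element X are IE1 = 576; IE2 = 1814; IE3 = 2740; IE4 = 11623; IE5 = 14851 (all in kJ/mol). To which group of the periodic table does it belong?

Look for the largest jump between consecutive ionization energies: IE4/IE3 ≈ 4.2, far larger than any earlier ratio.
That jump marks the point where a core electron is being removed. So the atom has 3 valence electrons.
A main-group element with 3 valence electrons is in group 13.

Group 13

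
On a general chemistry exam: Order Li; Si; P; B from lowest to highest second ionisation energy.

After 1 electron has been removed, what remains? Li⁺ is the bare [He] core; Si⁺ still has 3 valence electrons; P⁺ still has 4 valence electrons; B⁺ still has 2 valence electrons.
Breaking into a closed-shell core is much more expensive than removing a leftover valence electron — Li has the largest IE_2 here.
Valence configurations: Si⁺ [Ne]3s²3p¹, P⁺ [Ne]3s²3p², B⁺ [He]2s².
Approximate IE_2 values (kJ/mol): Li 7298, Si 1577, P 1907, B 2427.
So the second ionization energies run Si < P < B < Li.

Si, P, B, Li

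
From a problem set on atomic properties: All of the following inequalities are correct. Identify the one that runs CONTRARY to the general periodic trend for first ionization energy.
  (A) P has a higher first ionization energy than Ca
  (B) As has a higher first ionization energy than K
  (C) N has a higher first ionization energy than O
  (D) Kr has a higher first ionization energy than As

The general trend: first ionization energy increases across a period and decreases down a group.
(A) P (period 3, group 15) vs Ca (period 4, group 2): the stated order agrees with the simple trend.
(B) As (period 4, group 15) vs K (period 4, group 1): the stated order agrees with the simple trend.
(C) N (period 2, group 15) vs O (period 2, group 16): the stated order contradicts the simple trend.
(D) Kr (period 4, group 18) vs As (period 4, group 15): the stated order agrees with the simple trend.
The exception is (C): pairing an electron in O's 2p⁴ costs repulsion energy, so O ionizes more easily than half-filled N (2p³).

(C)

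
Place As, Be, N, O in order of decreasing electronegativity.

O > N > As > Be

Be is in period 2, group 2; N is in period 2, group 15; O is in period 2, group 16; As is in period 4, group 15.
EN rises left→right (higher Z_eff, smaller atoms) and falls top→bottom (larger, more shielded atoms).
Neither a single period nor a single group — weigh both effects.
As > Be: the two effects oppose for this pair; the across-period effect wins (2.18 vs 1.57).
N > As: N sits above As in group 15, so the down-group effect alone puts N higher.
O > N: both are in period 2; the period trend gives O the larger value.
Approximate values (Pauling): Be 1.57, N 3.04, O 3.44, As 2.18.
So from highest to lowest: O > N > As > Be.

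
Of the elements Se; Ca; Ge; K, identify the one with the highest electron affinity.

K is in period 4, group 1; Ca is in period 4, group 2; Ge is in period 4, group 14; Se is in period 4, group 16.
Atoms with high Z_eff and room in the valence shell (especially the halogens) have the most exothermic electron affinities.
All lie in period 4; the across-period trend (electron affinity increases left to right) applies, with the exception below.
Note the exception: K has a higher electron affinity than Ca, contrary to the simple trend — adding an electron to Ca (ns²) has to open a new, higher-energy np subshell, which is unfavourable.
For reference (kJ/mol): K 48, Ca 2, Ge 119, Se 195.
The highest electron affinity among these belongs to Se.

Se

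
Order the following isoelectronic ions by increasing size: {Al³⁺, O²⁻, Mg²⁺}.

All of these have 10 electrons, so size is governed by nuclear charge alone: the more protons, the stronger the pull on the same electron cloud, and the smaller the ion.
Nuclear charges: Al³⁺ (Z=13), Mg²⁺ (Z=12), O²⁻ (Z=8).
Smallest to largest: Al³⁺ < Mg²⁺ < O²⁻.

Al³⁺ < Mg²⁺ < O²⁻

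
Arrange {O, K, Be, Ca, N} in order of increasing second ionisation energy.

After 1 electron has been removed, what remains? O⁺ still has 5 valence electrons; K⁺ is the bare [Ar] core; Be⁺ still has 1 valence electron; Ca⁺ still has 1 valence electron; N⁺ still has 4 valence electrons.
Usually core removal costs more than valence removal, but here the competition is close: a tightly held n=2 valence electron can cost more to remove than an n=3 core electron, so the actual values have to decide it.
Valence configurations: O⁺ [He]2s²2p³, Be⁺ [He]2s¹, Ca⁺ [Ar]4s¹, N⁺ [He]2s²2p².
Approximate IE_2 values (kJ/mol): O 3388, K 3052, Be 1757, Ca 1145, N 2856.
Overall IE_2 order: Ca < Be < N < K < O.

Ca < Be < N < K < O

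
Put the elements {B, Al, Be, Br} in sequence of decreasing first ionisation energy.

Br, Be, B, Al

Be is in period 2, group 2; B is in period 2, group 13; Al is in period 3, group 13; Br is in period 4, group 17.
Across a period the outer electron is held more tightly (higher IE₁); down a group it sits in a higher shell, more shielded, and comes off more easily.
These span different periods and groups, so the two trends combine.
B > Al: B sits above Al in group 13, so the down-group effect alone puts B higher.
Be > B: this pair runs against the simple trend — see the exception note.
Br > Be: the two effects oppose for this pair; the across-period effect wins (1140 vs 900 kJ/mol).
Note the exception: Be has a higher first ionization energy than B, contrary to the simple trend — removing B's lone 2p electron is easier than breaking Be's filled 2s².
For reference (kJ/mol): Be 900, B 801, Al 578, Br 1140.
So from highest to lowest: Br > Be > B > Al.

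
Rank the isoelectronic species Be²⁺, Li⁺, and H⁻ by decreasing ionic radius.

H⁻, Li⁺, Be²⁺

All of these have 2 electrons, so size is governed by nuclear charge alone: the more protons, the stronger the pull on the same electron cloud, and the smaller the ion.
Nuclear charges: Be²⁺ (Z=4), Li⁺ (Z=3), H⁻ (Z=1).
Largest to smallest: H⁻ > Li⁺ > Be²⁺.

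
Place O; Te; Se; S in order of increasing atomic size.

O is in period 2, group 16; S is in period 3, group 16; Se is in period 4, group 16; Te is in period 5, group 16.
Radius decreases left→right (rising Z_eff, same n) and increases top→bottom (higher n).
All are in group 16, so atomic radius increases down the group.
So from smallest to largest: O < S < Se < Te.

O < S < Se < Te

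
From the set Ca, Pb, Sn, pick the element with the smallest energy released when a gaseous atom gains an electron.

Ca is in period 4, group 2; Sn is in period 5, group 14; Pb is in period 6, group 14.
Electron affinity generally becomes more exothermic across a period toward the halogens and less exothermic down a group.
Here both period and group differ, so the two effects have to be weighed against each other.
Pb > Ca: period and group pull opposite ways; the across-period shift dominates (35 vs 2 kJ/mol).
Sn > Pb: Sn sits above Pb in group 14, so the down-group effect alone puts Sn higher.
Tabulated electron affinity (kJ/mol): Ca 2, Sn 107, Pb 35.
The smallest energy released when a gaseous atom gains an electron among these belongs to Ca.

Ca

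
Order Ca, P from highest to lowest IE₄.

The fourth ionization energy removes an electron from the +3 ion. For each element: Ca³⁺ is already 1 electron into the core; P³⁺ still has 2 valence electrons.
Core electrons are held far more tightly than valence electrons, so Ca tops the IE_4 order.
Approximate IE_4 values (kJ/mol): Ca 6491, P 4964.
Putting it together, IE_4: P < Ca.

Ca > P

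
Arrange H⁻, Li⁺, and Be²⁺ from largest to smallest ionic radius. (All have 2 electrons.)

All of these have 2 electrons, so size is governed by nuclear charge alone: the more protons, the stronger the pull on the same electron cloud, and the smaller the ion.
Nuclear charges: Be²⁺ (Z=4), Li⁺ (Z=3), H⁻ (Z=1).
Largest to smallest: H⁻ > Li⁺ > Be²⁺.

H⁻, Li⁺, Be²⁺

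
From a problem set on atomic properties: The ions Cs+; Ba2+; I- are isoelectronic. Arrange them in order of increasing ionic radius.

All of these have 54 electrons, so size is governed by nuclear charge alone: the more protons, the stronger the pull on the same electron cloud, and the smaller the ion.
Nuclear charges: Ba2+ (Z=56), Cs+ (Z=55), I- (Z=53).
Smallest to largest: Ba2+ < Cs+ < I-.

Ba2+, Cs+, I-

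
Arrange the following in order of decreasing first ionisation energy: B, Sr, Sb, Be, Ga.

Be, Sb, B, Ga, Sr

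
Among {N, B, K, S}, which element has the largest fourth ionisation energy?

B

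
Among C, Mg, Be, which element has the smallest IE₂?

Mg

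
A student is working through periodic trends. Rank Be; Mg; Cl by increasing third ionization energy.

Cl, Mg, Be

The third ionization energy removes an electron from the +2 ion. For each element: Be²⁺ is the bare [He] core; Mg²⁺ is the bare [Ne] core; Cl²⁺ still has 5 valence electrons.
Core electrons are held far more tightly than valence electrons, so Mg and Be top the IE_3 order.
Approximate IE_3 values (kJ/mol): Be 14849, Mg 7733, Cl 3822.
Putting it together, IE_3: Cl < Mg < Be.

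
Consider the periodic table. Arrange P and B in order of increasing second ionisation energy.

After 1 electron has been removed, what remains? P⁺ still has 4 valence electrons; B⁺ still has 2 valence electrons.
All are still removing valence electrons, so compare the +1 ions as you would atoms: IE_2 generally rises across a period (higher Z_eff) and falls down a group (larger shell), subject to the usual subshell exceptions.
Valence configurations: P⁺ [Ne]3s²3p², B⁺ [He]2s².
Approximate IE_2 values (kJ/mol): P 1907, B 2427.
Hence IE_2: P < B.

P < B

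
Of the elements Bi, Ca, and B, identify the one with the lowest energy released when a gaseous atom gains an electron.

Ca

B is in period 2, group 13; Ca is in period 4, group 2; Bi is in period 6, group 15.
Electron affinity generally becomes more exothermic across a period toward the halogens and less exothermic down a group.
Here both period and group differ, so the two effects have to be weighed against each other.
B > Ca: relative to Ca, both the across-period and down-group shifts push B's electron affinity up.
Bi > B: period and group pull opposite ways; the across-period shift dominates (91 vs 27 kJ/mol).
Tabulated electron affinity (kJ/mol): B 27, Ca 2, Bi 91.
The lowest energy released when a gaseous atom gains an electron among these belongs to Ca.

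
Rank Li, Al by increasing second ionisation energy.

IE_2 is the cost of taking one more electron from the +1 cation: Li⁺ is the bare [He] core; Al⁺ still has 2 valence electrons.
Core electrons are held far more tightly than valence electrons, so Li tops the IE_2 order.
The numbers (kJ/mol): Li 7298, Al 1817.
Hence IE_2: Al < Li.

Al, Li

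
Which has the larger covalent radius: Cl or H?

Cl

H is in period 1, group 1; Cl is in period 3, group 17.
Across a period the added protons contract the valence shell; down a group each new principal shell makes the atom larger.
These span different periods and groups, so the two trends combine.
Cl > H: the two effects oppose for this pair; the down-group effect wins (99 vs 32 pm).
For reference (pm): H 32, Cl 99.
So Cl has the larger covalent radius (Cl > H).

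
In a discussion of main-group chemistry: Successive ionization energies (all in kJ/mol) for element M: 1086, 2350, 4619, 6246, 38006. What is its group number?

Group 14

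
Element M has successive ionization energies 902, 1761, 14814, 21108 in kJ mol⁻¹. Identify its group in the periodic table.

Group 2

Look for the largest jump between consecutive ionization energies: IE3/IE2 ≈ 8.4, far larger than any earlier ratio.
That jump marks the point where a core electron is being removed. So the atom has 2 valence electrons.
A main-group element with 2 valence electrons is in group 2.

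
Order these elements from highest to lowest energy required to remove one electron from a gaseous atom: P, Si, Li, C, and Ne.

Ne > C > P > Si > Li

Li is in period 2, group 1; C is in period 2, group 14; Ne is in period 2, group 18; Si is in period 3, group 14; P is in period 3, group 15.
First ionization energy rises across a period (greater Z_eff holds electrons more tightly) and falls down a group (valence electrons are farther from the nucleus).
Neither a single period nor a single group — weigh both effects.
Si > Li: period and group pull opposite ways; the across-period shift dominates (786 vs 520 kJ/mol).
P > Si: P lies to the right of Si in period 3, so the across-period effect alone puts P higher.
C > P: the two effects oppose for this pair; the down-group effect wins (1086 vs 1012 kJ/mol).
Ne > C: Ne lies to the right of C in period 2, so the across-period effect alone puts Ne higher.
For reference (kJ/mol): Li 520, C 1086, Ne 2081, Si 786, P 1012.
So from highest to lowest: Ne > C > P > Si > Li.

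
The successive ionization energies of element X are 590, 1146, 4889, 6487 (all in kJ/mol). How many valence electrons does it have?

Look for the largest jump between consecutive ionization energies: IE3/IE2 ≈ 4.3, far larger than any earlier ratio.
That jump marks the point where a core electron is being removed. So the atom has 2 valence electrons.

2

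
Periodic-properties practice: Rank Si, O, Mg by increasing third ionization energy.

Si, O, Mg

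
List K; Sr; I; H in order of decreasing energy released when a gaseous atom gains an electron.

I > H > K > Sr

H is in period 1, group 1; K is in period 4, group 1; Sr is in period 5, group 2; I is in period 5, group 17.
Electron affinity generally becomes more exothermic across a period toward the halogens and less exothermic down a group.
Here both period and group differ, so the two effects have to be weighed against each other.
K > Sr: period and group pull opposite ways; the down-group shift dominates (48 vs 5 kJ/mol).
H > K: they share group 1; the group trend gives H the larger value.
I > H: the two effects oppose for this pair; the across-period effect wins (295 vs 73 kJ/mol).
For reference (kJ/mol): H 73, K 48, Sr 5, I 295.
So from highest to lowest: I > H > K > Sr.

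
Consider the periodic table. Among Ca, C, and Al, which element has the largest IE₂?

After 1 electron has been removed, what remains? Ca⁺ still has 1 valence electron; C⁺ still has 3 valence electrons; Al⁺ still has 2 valence electrons.
All are still removing valence electrons, so compare the +1 ions as you would atoms: IE_2 generally rises across a period (higher Z_eff) and falls down a group (larger shell), subject to the usual subshell exceptions.
Valence configurations: Ca⁺ [Ar]4s¹, C⁺ [He]2s²2p¹, Al⁺ [Ne]3s².
Tabulated IE_2 (kJ/mol): Ca 1145, C 2353, Al 1817.
Overall IE_2 order: Ca < Al < C.

C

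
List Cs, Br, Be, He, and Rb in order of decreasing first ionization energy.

First ionization energy rises across a period (greater Z_eff holds electrons more tightly) and falls down a group (valence electrons are farther from the nucleus).
Neither a single period nor a single group — weigh both effects.
Rb > Cs: Rb sits above Cs in group 1, so the down-group effect alone puts Rb higher.
Be > Rb: relative to Rb, both the across-period and down-group shifts push Be's first ionization energy up.
Br > Be: period and group pull opposite ways; the across-period shift dominates (1140 vs 900 kJ/mol).
He > Br: both effects reinforce here, so He is clearly the higher of the two.
For reference (kJ/mol): He 2372, Be 900, Br 1140, Rb 403, Cs 376.
So from highest to lowest: He > Br > Be > Rb > Cs.

He, Br, Be, Rb, Cs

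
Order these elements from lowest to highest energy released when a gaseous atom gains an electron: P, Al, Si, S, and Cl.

Al < P < Si < S < Cl

Al is in period 3, group 13; Si is in period 3, group 14; P is in period 3, group 15; S is in period 3, group 16; Cl is in period 3, group 17.
Adding an electron releases more energy for atoms nearer the top right (short of the noble gases).
All lie in period 3; the across-period trend (electron affinity increases left to right) applies, with the exception below.
Note the exception: Si has a higher electron affinity than P, contrary to the simple trend — adding an electron to P's half-filled 3p³ is unfavourable, so Si (3p²) has the more exothermic EA.
Approximate values (kJ/mol): Al 42, Si 134, P 72, S 200, Cl 349.
So from lowest to highest: Al < P < Si < S < Cl.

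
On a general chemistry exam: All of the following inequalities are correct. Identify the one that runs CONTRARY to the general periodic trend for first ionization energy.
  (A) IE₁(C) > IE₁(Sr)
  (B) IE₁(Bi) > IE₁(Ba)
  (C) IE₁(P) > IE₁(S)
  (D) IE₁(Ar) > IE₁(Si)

(C)

The general trend: first ionization energy increases across a period and decreases down a group.
(A) C (period 2, group 14) vs Sr (period 5, group 2): the stated order agrees with the simple trend.
(B) Bi (period 6, group 15) vs Ba (period 6, group 2): the stated order agrees with the simple trend.
(C) P (period 3, group 15) vs S (period 3, group 16): the stated order contradicts the simple trend.
(D) Ar (period 3, group 18) vs Si (period 3, group 14): the stated order agrees with the simple trend.
The exception is (C): S (3p⁴) ionizes more easily than half-filled P (3p³) because the paired 3p electron in S is pushed out by e⁻–e⁻ repulsion.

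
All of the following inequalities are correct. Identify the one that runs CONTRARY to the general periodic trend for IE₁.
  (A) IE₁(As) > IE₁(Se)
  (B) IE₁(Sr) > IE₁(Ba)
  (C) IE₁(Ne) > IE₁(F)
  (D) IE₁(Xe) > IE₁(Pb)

(A)

The general trend: IE₁ increases across a period and decreases down a group.
(A) As (period 4, group 15) vs Se (period 4, group 16): the stated order contradicts the simple trend.
(B) Sr (period 5, group 2) vs Ba (period 6, group 2): the stated order agrees with the simple trend.
(C) Ne (period 2, group 18) vs F (period 2, group 17): the stated order agrees with the simple trend.
(D) Xe (period 5, group 18) vs Pb (period 6, group 14): the stated order agrees with the simple trend.
The exception is (A): Se (4p⁴) ionizes more easily than half-filled As (4p³).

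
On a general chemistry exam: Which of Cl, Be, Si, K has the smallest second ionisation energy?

Si

The second ionization energy removes an electron from the +1 ion. For each element: Cl⁺ still has 6 valence electrons; Be⁺ still has 1 valence electron; Si⁺ still has 3 valence electrons; K⁺ is the bare [Ar] core.
Breaking into a closed-shell core is much more expensive than removing a leftover valence electron — K has the largest IE_2 here.
Valence configurations: Cl⁺ [Ne]3s²3p⁴, Be⁺ [He]2s¹, Si⁺ [Ne]3s²3p¹.
Tabulated IE_2 (kJ/mol): Cl 2298, Be 1757, Si 1577, K 3052.
Putting it together, IE_2: Si < Be < Cl < K.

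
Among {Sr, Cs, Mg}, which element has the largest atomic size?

Atomic radius shrinks across a period as nuclear charge pulls the same shell inward, and grows down a group as new shells are added.
Neither a single period nor a single group — weigh both effects.
Sr > Mg: Sr sits below Mg in group 2, so the down-group effect alone puts Sr larger.
Cs > Sr: relative to Sr, both the across-period and down-group shifts push Cs's atomic radius up.
Tabulated atomic radius (pm): Mg 139, Sr 185, Cs 232.
The largest atomic size among these belongs to Cs.

Cs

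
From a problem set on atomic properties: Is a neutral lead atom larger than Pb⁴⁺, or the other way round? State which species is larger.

Pb

Forming Pb⁴⁺ removes 4 electrons from Pb. Fewer electrons for the same nuclear charge means less shielding and a higher Z_eff on the remaining electrons.
A cation is smaller than its parent atom: Pb⁴⁺ < Pb.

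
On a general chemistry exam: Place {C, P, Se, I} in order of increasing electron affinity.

Adding an electron releases more energy for atoms nearer the top right (short of the noble gases).
A diagonal step moves right (one effect) and down (the opposite effect) at once.
C > P: the two effects oppose for this pair; the down-group effect wins (122 vs 72 kJ/mol).
Se > C: the two effects oppose for this pair; the across-period effect wins (195 vs 122 kJ/mol).
I > Se: period and group pull opposite ways; the across-period shift dominates (295 vs 195 kJ/mol).
For reference (kJ/mol): C 122, P 72, Se 195, I 295.
So from lowest to highest: P < C < Se < I.

P, C, Se, I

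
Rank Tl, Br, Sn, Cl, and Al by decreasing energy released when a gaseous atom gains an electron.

Cl, Br, Sn, Al, Tl

Atoms with high Z_eff and room in the valence shell (especially the halogens) have the most exothermic electron affinities.
These span different periods and groups, so the two trends combine.
Al > Tl: Al sits above Tl in group 13, so the down-group effect alone puts Al higher.
Sn > Al: period and group pull opposite ways; the across-period shift dominates (107 vs 42 kJ/mol).
Br > Sn: relative to Sn, both the across-period and down-group shifts push Br's electron affinity up.
Cl > Br: they share group 17; the group trend gives Cl the larger value.
For reference (kJ/mol): Al 42, Cl 349, Br 325, Sn 107, Tl 19.
So from highest to lowest: Cl > Br > Sn > Al > Tl.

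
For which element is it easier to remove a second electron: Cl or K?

After 1 electron has been removed, what remains? Cl⁺ still has 6 valence electrons; K⁺ is the bare [Ar] core.
Breaking into a closed-shell core is much more expensive than removing a leftover valence electron — K has the largest IE_2 here.
Approximate IE_2 values (kJ/mol): Cl 2298, K 3052.
So the second ionization energies run Cl < K.

Cl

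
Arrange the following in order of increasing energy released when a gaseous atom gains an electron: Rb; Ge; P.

Electron affinity generally becomes more exothermic across a period toward the halogens and less exothermic down a group.
Neither a single period nor a single group — weigh both effects.
P > Rb: relative to Rb, both the across-period and down-group shifts push P's electron affinity up.
Ge > P: this pair runs against the simple trend — see the exception note.
Note the exception: Ge has a higher electron affinity than P, contrary to the simple trend — adding an electron to P's half-filled np³ subshell costs electron-pairing energy.
Tabulated electron affinity (kJ/mol): P 72, Ge 119, Rb 47.
So from lowest to highest: Rb < P < Ge.

Rb < P < Ge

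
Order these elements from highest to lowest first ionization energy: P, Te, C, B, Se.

C > P > Se > Te > B

Across a period the outer electron is held more tightly (higher IE₁); down a group it sits in a higher shell, more shielded, and comes off more easily.
Here both period and group differ, so the two effects have to be weighed against each other.
Te > B: period and group pull opposite ways; the across-period shift dominates (869 vs 801 kJ/mol).
Se > Te: they share group 16; the group trend gives Se the larger value.
P > Se: the two effects oppose for this pair; the down-group effect wins (1012 vs 941 kJ/mol).
C > P: period and group pull opposite ways; the down-group shift dominates (1086 vs 1012 kJ/mol).
Approximate values (kJ/mol): B 801, C 1086, P 1012, Se 941, Te 869.
So from highest to lowest: C > P > Se > Te > B.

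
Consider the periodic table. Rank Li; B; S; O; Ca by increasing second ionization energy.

Ca < S < B < O < Li

Consider each +1 ion: Li⁺ is the bare [He] core; B⁺ still has 2 valence electrons; S⁺ still has 5 valence electrons; O⁺ still has 5 valence electrons; Ca⁺ still has 1 valence electron.
Pulling an electron out of a noble-gas core costs far more than removing a remaining valence electron, so Li sits at the high end of IE_2.
Valence configurations: B⁺ [He]2s², S⁺ [Ne]3s²3p³, O⁺ [He]2s²2p³, Ca⁺ [Ar]4s¹.
The numbers (kJ/mol): Li 7298, B 2427, S 2252, O 3388, Ca 1145.
Hence IE_2: Ca < S < B < O < Li.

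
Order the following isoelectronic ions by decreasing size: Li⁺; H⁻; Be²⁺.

H⁻, Li⁺, Be²⁺

All of these have 2 electrons, so size is governed by nuclear charge alone: the more protons, the stronger the pull on the same electron cloud, and the smaller the ion.
Nuclear charges: Be²⁺ (Z=4), Li⁺ (Z=3), H⁻ (Z=1).
Largest to smallest: H⁻ > Li⁺ > Be²⁺.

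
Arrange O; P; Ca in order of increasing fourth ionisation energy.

The fourth ionization energy removes an electron from the +3 ion. For each element: O³⁺ still has 3 valence electrons; P³⁺ still has 2 valence electrons; Ca³⁺ is already 1 electron into the core.
Usually core removal costs more than valence removal, but here the competition is close: a tightly held n=2 valence electron can cost more to remove than an n=3 core electron, so the actual values have to decide it.
Valence configurations: O³⁺ [He]2s²2p¹, P³⁺ [Ne]3s².
Tabulated IE_4 (kJ/mol): O 7469, P 4964, Ca 6491.
So the fourth ionization energies run P < Ca < O.

P < Ca < O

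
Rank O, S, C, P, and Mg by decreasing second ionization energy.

IE_2 is the cost of taking one more electron from the +1 cation: O⁺ still has 5 valence electrons; S⁺ still has 5 valence electrons; C⁺ still has 3 valence electrons; P⁺ still has 4 valence electrons; Mg⁺ still has 1 valence electron.
All are still removing valence electrons, so compare the +1 ions as you would atoms: IE_2 generally rises across a period (higher Z_eff) and falls down a group (larger shell), subject to the usual subshell exceptions.
Valence configurations: O⁺ [He]2s²2p³, S⁺ [Ne]3s²3p³, C⁺ [He]2s²2p¹, P⁺ [Ne]3s²3p², Mg⁺ [Ne]3s¹.
Approximate IE_2 values (kJ/mol): O 3388, S 2252, C 2353, P 1907, Mg 1451.
So the second ionization energies run Mg < P < S < C < O.

O > C > S > P > Mg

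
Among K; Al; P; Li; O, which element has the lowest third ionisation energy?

Al

The third ionization energy removes an electron from the +2 ion. For each element: K²⁺ is already 1 electron into the core; Al²⁺ still has 1 valence electron; P²⁺ still has 3 valence electrons; Li²⁺ is already 1 electron into the core; O²⁺ still has 4 valence electrons.
Usually core removal costs more than valence removal, but here the competition is close: a tightly held n=2 valence electron can cost more to remove than an n=3 core electron, so the actual values have to decide it.
Valence configurations: Al²⁺ [Ne]3s¹, P²⁺ [Ne]3s²3p¹, O²⁺ [He]2s²2p².
Approximate IE_3 values (kJ/mol): K 4420, Al 2745, P 2914, Li 11815, O 5300.
Hence IE_3: Al < P < K < O < Li.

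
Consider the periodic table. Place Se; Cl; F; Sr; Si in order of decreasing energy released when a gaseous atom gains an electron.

Cl > F > Se > Si > Sr

F is in period 2, group 17; Si is in period 3, group 14; Cl is in period 3, group 17; Se is in period 4, group 16; Sr is in period 5, group 2.
Electron affinity generally becomes more exothermic across a period toward the halogens and less exothermic down a group.
Here both period and group differ, so the two effects have to be weighed against each other.
Si > Sr: relative to Sr, both the across-period and down-group shifts push Si's electron affinity up.
Se > Si: period and group pull opposite ways; the across-period shift dominates (195 vs 134 kJ/mol).
F > Se: both effects reinforce here, so F is clearly the higher of the two.
Cl > F: this pair runs against the simple trend — see the exception note.
Note the exception: Cl has a higher electron affinity than F, contrary to the simple trend — F's small 2p subshell makes the incoming electron feel strong e⁻–e⁻ repulsion, so Cl actually releases more energy on gaining an electron.
Approximate values (kJ/mol): F 328, Si 134, Cl 349, Se 195, Sr 5.
So from highest to lowest: Cl > F > Se > Si > Sr.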